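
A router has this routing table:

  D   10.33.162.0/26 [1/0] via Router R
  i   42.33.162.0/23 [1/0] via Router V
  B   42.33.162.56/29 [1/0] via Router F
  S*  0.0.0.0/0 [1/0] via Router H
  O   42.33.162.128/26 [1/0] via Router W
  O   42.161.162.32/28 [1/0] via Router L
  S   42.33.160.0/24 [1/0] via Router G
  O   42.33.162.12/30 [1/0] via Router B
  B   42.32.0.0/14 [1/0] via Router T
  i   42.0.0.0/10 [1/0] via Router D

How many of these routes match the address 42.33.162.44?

Prefixes containing 42.33.162.44:
  0.0.0.0/0 (default, matches everything)
  42.0.0.0/10 (42.0.0.0 - 42.63.255.255)
  42.32.0.0/14 (42.32.0.0 - 42.35.255.255)
  42.33.162.0/23 (42.33.162.0 - 42.33.163.255)
Total matching entries: 4.

4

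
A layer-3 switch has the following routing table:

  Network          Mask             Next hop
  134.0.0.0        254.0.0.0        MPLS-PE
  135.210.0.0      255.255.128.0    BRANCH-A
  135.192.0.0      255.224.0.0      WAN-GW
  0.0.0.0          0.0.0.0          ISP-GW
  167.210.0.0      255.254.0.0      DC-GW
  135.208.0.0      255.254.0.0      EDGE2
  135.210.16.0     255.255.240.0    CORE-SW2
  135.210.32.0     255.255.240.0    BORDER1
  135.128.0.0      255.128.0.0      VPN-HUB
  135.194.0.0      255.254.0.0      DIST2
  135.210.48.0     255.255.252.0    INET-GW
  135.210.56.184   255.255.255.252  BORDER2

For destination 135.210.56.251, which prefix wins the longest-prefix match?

135.210.0.0/17

Entries matching 135.210.56.251:
  0.0.0.0/0 (default, matches everything)
  134.0.0.0/7 (134.0.0.0 - 135.255.255.255)
  135.128.0.0/9 (135.128.0.0 - 135.255.255.255)
  135.192.0.0/11 (135.192.0.0 - 135.223.255.255)
  135.210.0.0/17 (135.210.0.0 - 135.210.127.255)
Most specific is 135.210.0.0/17.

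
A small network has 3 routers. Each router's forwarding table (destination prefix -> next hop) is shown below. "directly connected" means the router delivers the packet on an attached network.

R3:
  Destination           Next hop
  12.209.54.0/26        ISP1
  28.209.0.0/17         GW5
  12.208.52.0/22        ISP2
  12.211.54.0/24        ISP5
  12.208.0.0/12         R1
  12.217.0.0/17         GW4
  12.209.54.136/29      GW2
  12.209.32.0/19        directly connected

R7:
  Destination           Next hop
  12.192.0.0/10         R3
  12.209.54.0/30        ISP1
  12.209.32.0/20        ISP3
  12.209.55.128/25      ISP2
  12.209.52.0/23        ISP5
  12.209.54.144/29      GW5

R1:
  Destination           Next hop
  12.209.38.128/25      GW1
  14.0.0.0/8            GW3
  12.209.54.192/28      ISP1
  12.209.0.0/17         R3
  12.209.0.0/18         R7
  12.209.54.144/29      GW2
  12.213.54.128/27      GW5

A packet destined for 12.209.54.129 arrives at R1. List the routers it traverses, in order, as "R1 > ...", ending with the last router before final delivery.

R1 > R7 > R3

At R1: longest match for 12.209.54.129 is 12.209.0.0/18 -> R7
At R7: longest match for 12.209.54.129 is 12.192.0.0/10 -> R3
At R3: longest match for 12.209.54.129 is 12.209.32.0/19 -> directly connected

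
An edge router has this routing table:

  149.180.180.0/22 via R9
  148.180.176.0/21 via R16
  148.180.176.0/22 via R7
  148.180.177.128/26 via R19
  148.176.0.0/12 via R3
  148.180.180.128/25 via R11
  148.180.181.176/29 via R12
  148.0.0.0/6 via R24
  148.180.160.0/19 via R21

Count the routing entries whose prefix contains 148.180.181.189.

Prefixes containing 148.180.181.189:
  148.0.0.0/6 (148.0.0.0 - 151.255.255.255)
  148.176.0.0/12 (148.176.0.0 - 148.191.255.255)
  148.180.160.0/19 (148.180.160.0 - 148.180.191.255)
  148.180.176.0/21 (148.180.176.0 - 148.180.183.255)
Total matching entries: 4.

4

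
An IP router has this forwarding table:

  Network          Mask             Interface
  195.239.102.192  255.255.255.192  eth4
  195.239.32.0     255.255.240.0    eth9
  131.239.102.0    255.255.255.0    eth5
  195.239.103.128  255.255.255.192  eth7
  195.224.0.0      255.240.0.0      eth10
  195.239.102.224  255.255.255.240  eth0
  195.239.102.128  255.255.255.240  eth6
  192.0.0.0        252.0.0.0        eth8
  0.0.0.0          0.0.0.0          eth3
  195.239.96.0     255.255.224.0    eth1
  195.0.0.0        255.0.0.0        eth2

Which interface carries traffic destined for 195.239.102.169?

eth1

Routes whose prefix contains 195.239.102.169:
  0.0.0.0/0 (default, matches everything) -> eth3
  192.0.0.0/6 (192.0.0.0 - 195.255.255.255) -> eth8
  195.0.0.0/8 (195.0.0.0 - 195.255.255.255) -> eth2
  195.224.0.0/12 (195.224.0.0 - 195.239.255.255) -> eth10
  195.239.96.0/19 (195.239.96.0 - 195.239.127.255) -> eth1
More-specific entries that do NOT match:
  195.239.102.224/28 (195.239.102.224 - 195.239.102.239) does not contain 195.239.102.169
  195.239.102.128/28 (195.239.102.128 - 195.239.102.143) does not contain 195.239.102.169
  195.239.102.192/26 (195.239.102.192 - 195.239.102.255) does not contain 195.239.102.169
  195.239.103.128/26 (195.239.103.128 - 195.239.103.191) does not contain 195.239.102.169
  131.239.102.0/24 (131.239.102.0 - 131.239.102.255) does not contain 195.239.102.169
  195.239.32.0/20 (195.239.32.0 - 195.239.47.255) does not contain 195.239.102.169
Longest matching prefix is /19 -> interface eth1.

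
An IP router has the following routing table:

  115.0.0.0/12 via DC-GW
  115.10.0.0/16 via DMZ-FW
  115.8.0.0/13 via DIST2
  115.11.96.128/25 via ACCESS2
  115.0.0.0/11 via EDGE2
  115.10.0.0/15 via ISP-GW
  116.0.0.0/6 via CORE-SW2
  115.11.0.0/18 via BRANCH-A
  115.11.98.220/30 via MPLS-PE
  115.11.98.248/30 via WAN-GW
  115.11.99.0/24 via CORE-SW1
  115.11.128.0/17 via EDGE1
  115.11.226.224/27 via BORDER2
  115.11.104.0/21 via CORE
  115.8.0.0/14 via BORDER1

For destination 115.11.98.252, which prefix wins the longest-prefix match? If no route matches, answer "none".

Entries matching 115.11.98.252:
  115.0.0.0/11 (115.0.0.0 - 115.31.255.255)
  115.0.0.0/12 (115.0.0.0 - 115.15.255.255)
  115.8.0.0/13 (115.8.0.0 - 115.15.255.255)
  115.8.0.0/14 (115.8.0.0 - 115.11.255.255)
  115.10.0.0/15 (115.10.0.0 - 115.11.255.255)
Most specific is 115.10.0.0/15.

115.10.0.0/15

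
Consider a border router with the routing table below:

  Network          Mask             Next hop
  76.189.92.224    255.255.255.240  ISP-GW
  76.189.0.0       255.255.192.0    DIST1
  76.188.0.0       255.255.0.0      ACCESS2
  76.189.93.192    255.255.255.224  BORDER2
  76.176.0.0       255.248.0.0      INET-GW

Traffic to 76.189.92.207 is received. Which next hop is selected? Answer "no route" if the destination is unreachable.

no route

No entry's prefix contains 76.189.92.207; there is no default route.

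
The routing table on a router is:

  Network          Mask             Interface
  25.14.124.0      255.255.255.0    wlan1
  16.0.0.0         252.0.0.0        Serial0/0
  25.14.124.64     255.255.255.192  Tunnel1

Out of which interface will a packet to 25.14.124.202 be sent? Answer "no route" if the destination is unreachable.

wlan1

Routes whose prefix contains 25.14.124.202:
  25.14.124.0/24 (25.14.124.0 - 25.14.124.255) -> wlan1
More-specific entries that do NOT match:
  25.14.124.64/26 (25.14.124.64 - 25.14.124.127) does not contain 25.14.124.202
Longest matching prefix is /24 -> interface wlan1.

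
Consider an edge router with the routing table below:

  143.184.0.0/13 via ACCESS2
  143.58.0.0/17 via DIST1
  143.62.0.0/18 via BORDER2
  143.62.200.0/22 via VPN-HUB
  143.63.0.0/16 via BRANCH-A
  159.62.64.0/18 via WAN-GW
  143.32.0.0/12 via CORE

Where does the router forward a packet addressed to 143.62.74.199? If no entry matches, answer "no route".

no route

No entry's prefix contains 143.62.74.199; there is no default route.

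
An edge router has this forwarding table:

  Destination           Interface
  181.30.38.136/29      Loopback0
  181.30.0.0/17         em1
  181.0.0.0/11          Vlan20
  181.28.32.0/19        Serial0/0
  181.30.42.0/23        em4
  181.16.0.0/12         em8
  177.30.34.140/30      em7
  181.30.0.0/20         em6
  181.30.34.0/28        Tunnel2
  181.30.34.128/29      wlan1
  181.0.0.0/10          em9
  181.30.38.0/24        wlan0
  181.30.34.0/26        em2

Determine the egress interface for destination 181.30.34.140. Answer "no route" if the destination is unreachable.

em1

Routes whose prefix contains 181.30.34.140:
  181.0.0.0/10 (181.0.0.0 - 181.63.255.255) -> em9
  181.0.0.0/11 (181.0.0.0 - 181.31.255.255) -> Vlan20
  181.16.0.0/12 (181.16.0.0 - 181.31.255.255) -> em8
  181.30.0.0/17 (181.30.0.0 - 181.30.127.255) -> em1
More-specific entries that do NOT match:
  177.30.34.140/30 (177.30.34.140 - 177.30.34.143) does not contain 181.30.34.140
  181.30.38.136/29 (181.30.38.136 - 181.30.38.143) does not contain 181.30.34.140
  181.30.34.128/29 (181.30.34.128 - 181.30.34.135) does not contain 181.30.34.140
  181.30.34.0/28 (181.30.34.0 - 181.30.34.15) does not contain 181.30.34.140
  181.30.34.0/26 (181.30.34.0 - 181.30.34.63) does not contain 181.30.34.140
  181.30.38.0/24 (181.30.38.0 - 181.30.38.255) does not contain 181.30.34.140
  181.30.42.0/23 (181.30.42.0 - 181.30.43.255) does not contain 181.30.34.140
  181.30.0.0/20 (181.30.0.0 - 181.30.15.255) does not contain 181.30.34.140
  181.28.32.0/19 (181.28.32.0 - 181.28.63.255) does not contain 181.30.34.140
Longest matching prefix is /17 -> interface em1.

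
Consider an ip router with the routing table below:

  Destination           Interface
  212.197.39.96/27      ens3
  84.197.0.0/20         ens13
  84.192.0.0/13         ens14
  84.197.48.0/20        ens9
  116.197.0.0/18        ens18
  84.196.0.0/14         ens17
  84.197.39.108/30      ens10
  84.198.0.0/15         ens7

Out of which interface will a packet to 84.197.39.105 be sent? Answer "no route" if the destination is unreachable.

ens17

Routes whose prefix contains 84.197.39.105:
  84.192.0.0/13 (84.192.0.0 - 84.199.255.255) -> ens14
  84.196.0.0/14 (84.196.0.0 - 84.199.255.255) -> ens17
More-specific entries that do NOT match:
  84.197.39.108/30 (84.197.39.108 - 84.197.39.111) does not contain 84.197.39.105
  212.197.39.96/27 (212.197.39.96 - 212.197.39.127) does not contain 84.197.39.105
  84.197.0.0/20 (84.197.0.0 - 84.197.15.255) does not contain 84.197.39.105
  84.197.48.0/20 (84.197.48.0 - 84.197.63.255) does not contain 84.197.39.105
  116.197.0.0/18 (116.197.0.0 - 116.197.63.255) does not contain 84.197.39.105
  84.198.0.0/15 (84.198.0.0 - 84.199.255.255) does not contain 84.197.39.105
Longest matching prefix is /14 -> interface ens17.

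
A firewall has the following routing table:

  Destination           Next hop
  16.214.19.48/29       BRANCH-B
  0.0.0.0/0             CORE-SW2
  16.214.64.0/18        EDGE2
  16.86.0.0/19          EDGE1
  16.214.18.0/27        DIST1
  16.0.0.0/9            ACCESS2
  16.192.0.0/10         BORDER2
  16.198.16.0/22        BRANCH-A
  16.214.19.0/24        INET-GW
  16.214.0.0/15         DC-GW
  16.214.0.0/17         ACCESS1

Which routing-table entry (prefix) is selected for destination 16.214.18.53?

Entries matching 16.214.18.53:
  0.0.0.0/0 (default, matches everything)
  16.192.0.0/10 (16.192.0.0 - 16.255.255.255)
  16.214.0.0/15 (16.214.0.0 - 16.215.255.255)
  16.214.0.0/17 (16.214.0.0 - 16.214.127.255)
Most specific is 16.214.0.0/17.

16.214.0.0/17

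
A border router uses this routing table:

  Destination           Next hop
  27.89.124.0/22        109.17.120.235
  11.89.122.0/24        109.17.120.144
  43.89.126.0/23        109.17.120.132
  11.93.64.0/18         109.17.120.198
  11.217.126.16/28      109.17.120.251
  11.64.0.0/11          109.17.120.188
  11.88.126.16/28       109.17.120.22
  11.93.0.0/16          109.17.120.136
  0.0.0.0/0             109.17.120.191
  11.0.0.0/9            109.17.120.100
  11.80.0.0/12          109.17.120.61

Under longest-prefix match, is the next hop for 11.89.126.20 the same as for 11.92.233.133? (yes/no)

11.89.126.20: longest match 11.80.0.0/12 -> 109.17.120.61
11.92.233.133: longest match 11.80.0.0/12 -> 109.17.120.61

yes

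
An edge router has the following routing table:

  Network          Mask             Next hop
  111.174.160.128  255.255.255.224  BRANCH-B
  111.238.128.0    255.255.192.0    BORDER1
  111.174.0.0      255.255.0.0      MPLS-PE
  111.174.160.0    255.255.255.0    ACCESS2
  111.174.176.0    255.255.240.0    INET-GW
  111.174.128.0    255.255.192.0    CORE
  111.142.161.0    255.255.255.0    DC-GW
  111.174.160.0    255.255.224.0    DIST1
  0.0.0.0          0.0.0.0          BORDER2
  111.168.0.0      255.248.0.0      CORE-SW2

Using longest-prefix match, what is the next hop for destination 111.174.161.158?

Routes whose prefix contains 111.174.161.158:
  0.0.0.0/0 (default, matches everything) -> BORDER2
  111.168.0.0/13 (111.168.0.0 - 111.175.255.255) -> CORE-SW2
  111.174.0.0/16 (111.174.0.0 - 111.174.255.255) -> MPLS-PE
  111.174.128.0/18 (111.174.128.0 - 111.174.191.255) -> CORE
  111.174.160.0/19 (111.174.160.0 - 111.174.191.255) -> DIST1
More-specific entries that do NOT match:
  111.174.160.128/27 (111.174.160.128 - 111.174.160.159) does not contain 111.174.161.158
  111.174.160.0/24 (111.174.160.0 - 111.174.160.255) does not contain 111.174.161.158
  111.142.161.0/24 (111.142.161.0 - 111.142.161.255) does not contain 111.174.161.158
  111.174.176.0/20 (111.174.176.0 - 111.174.191.255) does not contain 111.174.161.158
Longest matching prefix is /19 -> next hop DIST1.

DIST1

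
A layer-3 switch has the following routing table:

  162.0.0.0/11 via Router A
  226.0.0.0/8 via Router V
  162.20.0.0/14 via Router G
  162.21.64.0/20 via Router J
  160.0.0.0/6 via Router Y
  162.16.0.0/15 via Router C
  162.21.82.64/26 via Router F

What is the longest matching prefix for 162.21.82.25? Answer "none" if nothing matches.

162.20.0.0/14

Entries matching 162.21.82.25:
  160.0.0.0/6 (160.0.0.0 - 163.255.255.255)
  162.0.0.0/11 (162.0.0.0 - 162.31.255.255)
  162.20.0.0/14 (162.20.0.0 - 162.23.255.255)
Most specific is 162.20.0.0/14.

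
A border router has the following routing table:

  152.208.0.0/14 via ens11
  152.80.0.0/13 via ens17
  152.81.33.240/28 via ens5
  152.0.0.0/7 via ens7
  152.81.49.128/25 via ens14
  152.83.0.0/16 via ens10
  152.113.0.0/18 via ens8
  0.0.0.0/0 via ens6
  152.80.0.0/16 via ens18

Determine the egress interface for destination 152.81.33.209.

Routes whose prefix contains 152.81.33.209:
  0.0.0.0/0 (default, matches everything) -> ens6
  152.0.0.0/7 (152.0.0.0 - 153.255.255.255) -> ens7
  152.80.0.0/13 (152.80.0.0 - 152.87.255.255) -> ens17
More-specific entries that do NOT match:
  152.81.33.240/28 (152.81.33.240 - 152.81.33.255) does not contain 152.81.33.209
  152.81.49.128/25 (152.81.49.128 - 152.81.49.255) does not contain 152.81.33.209
  152.113.0.0/18 (152.113.0.0 - 152.113.63.255) does not contain 152.81.33.209
  152.83.0.0/16 (152.83.0.0 - 152.83.255.255) does not contain 152.81.33.209
  152.80.0.0/16 (152.80.0.0 - 152.80.255.255) does not contain 152.81.33.209
  152.208.0.0/14 (152.208.0.0 - 152.211.255.255) does not contain 152.81.33.209
Longest matching prefix is /13 -> interface ens17.

ens17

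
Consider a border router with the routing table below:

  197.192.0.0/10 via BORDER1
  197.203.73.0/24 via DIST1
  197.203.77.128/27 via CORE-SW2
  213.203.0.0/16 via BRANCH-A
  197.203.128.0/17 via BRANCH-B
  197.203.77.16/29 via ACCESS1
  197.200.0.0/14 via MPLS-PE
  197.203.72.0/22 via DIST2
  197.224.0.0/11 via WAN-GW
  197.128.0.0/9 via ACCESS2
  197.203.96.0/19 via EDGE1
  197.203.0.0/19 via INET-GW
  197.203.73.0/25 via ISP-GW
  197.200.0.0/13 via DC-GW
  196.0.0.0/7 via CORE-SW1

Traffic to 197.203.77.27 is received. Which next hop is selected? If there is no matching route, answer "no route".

Routes whose prefix contains 197.203.77.27:
  196.0.0.0/7 (196.0.0.0 - 197.255.255.255) -> CORE-SW1
  197.128.0.0/9 (197.128.0.0 - 197.255.255.255) -> ACCESS2
  197.192.0.0/10 (197.192.0.0 - 197.255.255.255) -> BORDER1
  197.200.0.0/13 (197.200.0.0 - 197.207.255.255) -> DC-GW
  197.200.0.0/14 (197.200.0.0 - 197.203.255.255) -> MPLS-PE
More-specific entries that do NOT match:
  197.203.77.16/29 (197.203.77.16 - 197.203.77.23) does not contain 197.203.77.27
  197.203.77.128/27 (197.203.77.128 - 197.203.77.159) does not contain 197.203.77.27
  197.203.73.0/25 (197.203.73.0 - 197.203.73.127) does not contain 197.203.77.27
  197.203.73.0/24 (197.203.73.0 - 197.203.73.255) does not contain 197.203.77.27
  197.203.72.0/22 (197.203.72.0 - 197.203.75.255) does not contain 197.203.77.27
  197.203.96.0/19 (197.203.96.0 - 197.203.127.255) does not contain 197.203.77.27
  197.203.0.0/19 (197.203.0.0 - 197.203.31.255) does not contain 197.203.77.27
  197.203.128.0/17 (197.203.128.0 - 197.203.255.255) does not contain 197.203.77.27
  213.203.0.0/16 (213.203.0.0 - 213.203.255.255) does not contain 197.203.77.27
Longest matching prefix is /14 -> next hop MPLS-PE.

MPLS-PE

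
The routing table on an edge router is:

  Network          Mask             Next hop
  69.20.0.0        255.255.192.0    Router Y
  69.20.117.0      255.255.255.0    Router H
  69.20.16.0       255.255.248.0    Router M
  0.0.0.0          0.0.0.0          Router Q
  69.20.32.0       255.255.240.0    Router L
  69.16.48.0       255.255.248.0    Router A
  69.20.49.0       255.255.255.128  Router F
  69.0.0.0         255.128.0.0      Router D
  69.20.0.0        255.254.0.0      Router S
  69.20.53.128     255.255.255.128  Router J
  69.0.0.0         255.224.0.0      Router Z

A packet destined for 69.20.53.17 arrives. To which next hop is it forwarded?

Router Y

Routes whose prefix contains 69.20.53.17:
  0.0.0.0/0 (default, matches everything) -> Router Q
  69.0.0.0/9 (69.0.0.0 - 69.127.255.255) -> Router D
  69.0.0.0/11 (69.0.0.0 - 69.31.255.255) -> Router Z
  69.20.0.0/15 (69.20.0.0 - 69.21.255.255) -> Router S
  69.20.0.0/18 (69.20.0.0 - 69.20.63.255) -> Router Y
More-specific entries that do NOT match:
  69.20.49.0/25 (69.20.49.0 - 69.20.49.127) does not contain 69.20.53.17
  69.20.53.128/25 (69.20.53.128 - 69.20.53.255) does not contain 69.20.53.17
  69.20.117.0/24 (69.20.117.0 - 69.20.117.255) does not contain 69.20.53.17
  69.20.16.0/21 (69.20.16.0 - 69.20.23.255) does not contain 69.20.53.17
  69.16.48.0/21 (69.16.48.0 - 69.16.55.255) does not contain 69.20.53.17
  69.20.32.0/20 (69.20.32.0 - 69.20.47.255) does not contain 69.20.53.17
Longest matching prefix is /18 -> next hop Router Y.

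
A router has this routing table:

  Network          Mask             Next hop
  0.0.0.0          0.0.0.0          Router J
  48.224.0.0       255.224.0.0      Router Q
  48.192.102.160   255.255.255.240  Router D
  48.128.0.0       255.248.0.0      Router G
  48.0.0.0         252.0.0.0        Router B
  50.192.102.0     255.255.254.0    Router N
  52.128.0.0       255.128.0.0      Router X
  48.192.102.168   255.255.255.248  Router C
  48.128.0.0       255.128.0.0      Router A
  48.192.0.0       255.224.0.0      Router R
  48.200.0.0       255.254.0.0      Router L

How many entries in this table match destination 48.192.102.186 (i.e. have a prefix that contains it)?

Prefixes containing 48.192.102.186:
  0.0.0.0/0 (default, matches everything)
  48.0.0.0/6 (48.0.0.0 - 51.255.255.255)
  48.128.0.0/9 (48.128.0.0 - 48.255.255.255)
  48.192.0.0/11 (48.192.0.0 - 48.223.255.255)
Total matching entries: 4.

4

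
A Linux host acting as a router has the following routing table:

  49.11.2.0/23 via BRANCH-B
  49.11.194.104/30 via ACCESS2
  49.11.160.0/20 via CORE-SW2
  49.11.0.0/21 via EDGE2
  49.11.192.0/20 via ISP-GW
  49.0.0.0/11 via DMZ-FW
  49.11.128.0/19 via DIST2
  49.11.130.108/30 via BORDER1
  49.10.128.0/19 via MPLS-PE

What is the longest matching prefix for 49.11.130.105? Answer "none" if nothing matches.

49.11.128.0/19

Entries matching 49.11.130.105:
  49.0.0.0/11 (49.0.0.0 - 49.31.255.255)
  49.11.128.0/19 (49.11.128.0 - 49.11.159.255)
Most specific is 49.11.128.0/19.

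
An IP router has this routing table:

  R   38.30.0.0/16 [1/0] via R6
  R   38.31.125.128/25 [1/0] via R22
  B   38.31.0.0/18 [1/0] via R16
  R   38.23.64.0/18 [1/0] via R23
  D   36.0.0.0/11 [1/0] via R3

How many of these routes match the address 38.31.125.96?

No listed prefix contains 38.31.125.96.
Total matching entries: 0.

0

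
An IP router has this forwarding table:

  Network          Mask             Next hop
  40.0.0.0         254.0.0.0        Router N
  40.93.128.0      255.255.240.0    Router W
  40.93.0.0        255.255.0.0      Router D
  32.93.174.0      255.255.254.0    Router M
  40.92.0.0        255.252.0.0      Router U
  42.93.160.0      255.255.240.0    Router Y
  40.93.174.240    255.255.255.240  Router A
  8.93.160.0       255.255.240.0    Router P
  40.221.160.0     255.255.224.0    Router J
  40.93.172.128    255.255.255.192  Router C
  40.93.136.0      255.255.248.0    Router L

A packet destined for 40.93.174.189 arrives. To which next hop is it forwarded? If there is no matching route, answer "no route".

Routes whose prefix contains 40.93.174.189:
  40.0.0.0/7 (40.0.0.0 - 41.255.255.255) -> Router N
  40.92.0.0/14 (40.92.0.0 - 40.95.255.255) -> Router U
  40.93.0.0/16 (40.93.0.0 - 40.93.255.255) -> Router D
More-specific entries that do NOT match:
  40.93.174.240/28 (40.93.174.240 - 40.93.174.255) does not contain 40.93.174.189
  40.93.172.128/26 (40.93.172.128 - 40.93.172.191) does not contain 40.93.174.189
  32.93.174.0/23 (32.93.174.0 - 32.93.175.255) does not contain 40.93.174.189
  40.93.136.0/21 (40.93.136.0 - 40.93.143.255) does not contain 40.93.174.189
  40.93.128.0/20 (40.93.128.0 - 40.93.143.255) does not contain 40.93.174.189
  42.93.160.0/20 (42.93.160.0 - 42.93.175.255) does not contain 40.93.174.189
  8.93.160.0/20 (8.93.160.0 - 8.93.175.255) does not contain 40.93.174.189
  40.221.160.0/19 (40.221.160.0 - 40.221.191.255) does not contain 40.93.174.189
Longest matching prefix is /16 -> next hop Router D.

Router D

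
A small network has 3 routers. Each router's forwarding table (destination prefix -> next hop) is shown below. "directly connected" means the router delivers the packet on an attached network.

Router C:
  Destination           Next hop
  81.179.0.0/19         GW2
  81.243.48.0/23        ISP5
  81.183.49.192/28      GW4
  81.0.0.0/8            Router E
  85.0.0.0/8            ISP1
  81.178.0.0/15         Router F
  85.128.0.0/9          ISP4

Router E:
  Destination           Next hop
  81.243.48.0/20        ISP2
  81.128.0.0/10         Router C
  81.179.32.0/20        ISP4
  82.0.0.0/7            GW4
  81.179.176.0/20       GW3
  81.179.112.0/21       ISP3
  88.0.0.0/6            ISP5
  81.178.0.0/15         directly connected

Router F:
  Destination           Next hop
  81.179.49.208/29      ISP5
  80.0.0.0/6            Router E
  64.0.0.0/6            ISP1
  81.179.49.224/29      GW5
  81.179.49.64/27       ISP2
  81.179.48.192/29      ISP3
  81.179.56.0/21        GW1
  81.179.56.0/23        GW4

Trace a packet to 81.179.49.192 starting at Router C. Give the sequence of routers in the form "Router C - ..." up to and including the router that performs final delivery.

At Router C: longest match for 81.179.49.192 is 81.178.0.0/15 -> Router F
At Router F: longest match for 81.179.49.192 is 80.0.0.0/6 -> Router E
At Router E: longest match for 81.179.49.192 is 81.178.0.0/15 -> directly connected

Router C - Router F - Router E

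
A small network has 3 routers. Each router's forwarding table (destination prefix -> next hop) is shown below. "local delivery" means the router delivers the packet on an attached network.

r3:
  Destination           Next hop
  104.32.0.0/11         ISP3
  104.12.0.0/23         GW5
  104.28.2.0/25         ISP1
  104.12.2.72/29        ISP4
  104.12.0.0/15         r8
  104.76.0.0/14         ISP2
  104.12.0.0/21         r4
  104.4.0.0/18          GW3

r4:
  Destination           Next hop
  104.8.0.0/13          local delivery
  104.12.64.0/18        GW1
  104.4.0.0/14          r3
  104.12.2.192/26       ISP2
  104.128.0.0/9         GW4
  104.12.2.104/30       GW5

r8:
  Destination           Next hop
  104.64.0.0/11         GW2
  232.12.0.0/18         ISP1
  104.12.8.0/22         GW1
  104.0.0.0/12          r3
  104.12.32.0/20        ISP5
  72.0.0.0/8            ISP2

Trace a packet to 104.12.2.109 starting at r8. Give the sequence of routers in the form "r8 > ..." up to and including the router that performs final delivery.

r8 > r3 > r4

At r8: longest match for 104.12.2.109 is 104.0.0.0/12 -> r3
At r3: longest match for 104.12.2.109 is 104.12.0.0/21 -> r4
At r4: longest match for 104.12.2.109 is 104.8.0.0/13 -> local delivery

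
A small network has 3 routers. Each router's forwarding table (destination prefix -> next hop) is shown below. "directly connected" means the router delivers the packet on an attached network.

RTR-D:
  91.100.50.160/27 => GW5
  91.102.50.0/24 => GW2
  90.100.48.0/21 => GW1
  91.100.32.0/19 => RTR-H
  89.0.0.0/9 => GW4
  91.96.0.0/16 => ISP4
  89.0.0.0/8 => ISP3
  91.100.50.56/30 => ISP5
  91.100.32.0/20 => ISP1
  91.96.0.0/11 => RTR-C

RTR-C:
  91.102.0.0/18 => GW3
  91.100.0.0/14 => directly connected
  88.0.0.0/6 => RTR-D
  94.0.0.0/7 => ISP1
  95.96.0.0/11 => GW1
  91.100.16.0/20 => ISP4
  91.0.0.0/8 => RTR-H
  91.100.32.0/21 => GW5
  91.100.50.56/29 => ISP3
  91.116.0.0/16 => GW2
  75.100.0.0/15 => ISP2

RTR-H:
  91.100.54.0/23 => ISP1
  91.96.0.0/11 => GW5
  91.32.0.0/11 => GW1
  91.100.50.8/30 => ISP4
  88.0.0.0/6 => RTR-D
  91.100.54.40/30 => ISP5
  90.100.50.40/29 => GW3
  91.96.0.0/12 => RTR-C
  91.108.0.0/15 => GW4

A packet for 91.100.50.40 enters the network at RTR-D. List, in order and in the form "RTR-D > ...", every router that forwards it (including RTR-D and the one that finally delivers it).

At RTR-D: longest match for 91.100.50.40 is 91.100.32.0/19 -> RTR-H
At RTR-H: longest match for 91.100.50.40 is 91.96.0.0/12 -> RTR-C
At RTR-C: longest match for 91.100.50.40 is 91.100.0.0/14 -> directly connected

RTR-D > RTR-H > RTR-C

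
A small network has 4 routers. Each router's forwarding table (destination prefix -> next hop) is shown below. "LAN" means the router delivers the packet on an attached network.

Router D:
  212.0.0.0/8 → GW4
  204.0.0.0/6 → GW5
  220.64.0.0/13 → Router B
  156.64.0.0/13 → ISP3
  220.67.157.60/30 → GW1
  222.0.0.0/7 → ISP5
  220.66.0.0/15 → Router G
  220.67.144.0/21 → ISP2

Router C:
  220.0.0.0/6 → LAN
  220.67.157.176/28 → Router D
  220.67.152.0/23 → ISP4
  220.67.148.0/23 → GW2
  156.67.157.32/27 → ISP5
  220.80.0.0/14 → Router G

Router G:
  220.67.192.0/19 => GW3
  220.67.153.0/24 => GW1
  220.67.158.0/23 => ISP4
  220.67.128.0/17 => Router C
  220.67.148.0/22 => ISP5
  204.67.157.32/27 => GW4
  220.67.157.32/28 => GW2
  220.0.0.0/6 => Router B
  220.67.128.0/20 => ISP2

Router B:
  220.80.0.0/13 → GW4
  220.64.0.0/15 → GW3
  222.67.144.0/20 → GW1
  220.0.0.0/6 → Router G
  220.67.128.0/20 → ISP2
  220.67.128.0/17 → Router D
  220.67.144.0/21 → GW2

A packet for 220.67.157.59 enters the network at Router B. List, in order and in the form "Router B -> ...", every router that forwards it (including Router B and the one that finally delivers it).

At Router B: longest match for 220.67.157.59 is 220.67.128.0/17 -> Router D
At Router D: longest match for 220.67.157.59 is 220.66.0.0/15 -> Router G
At Router G: longest match for 220.67.157.59 is 220.67.128.0/17 -> Router C
At Router C: longest match for 220.67.157.59 is 220.0.0.0/6 -> LAN

Router B -> Router D -> Router G -> Router C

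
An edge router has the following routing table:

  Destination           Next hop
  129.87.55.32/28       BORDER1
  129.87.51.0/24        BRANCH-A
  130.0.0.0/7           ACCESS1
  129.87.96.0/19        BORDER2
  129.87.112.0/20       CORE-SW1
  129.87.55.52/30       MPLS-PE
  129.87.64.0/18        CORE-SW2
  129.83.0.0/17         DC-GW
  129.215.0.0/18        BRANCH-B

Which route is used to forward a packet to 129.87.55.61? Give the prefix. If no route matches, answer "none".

none

129.87.55.61 is outside every listed prefix and there is no default route.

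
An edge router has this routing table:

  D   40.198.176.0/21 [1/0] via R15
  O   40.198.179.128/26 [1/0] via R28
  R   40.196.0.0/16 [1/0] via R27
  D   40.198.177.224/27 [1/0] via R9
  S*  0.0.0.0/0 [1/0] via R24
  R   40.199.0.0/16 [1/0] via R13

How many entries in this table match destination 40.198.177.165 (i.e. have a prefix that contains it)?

Prefixes containing 40.198.177.165:
  0.0.0.0/0 (default, matches everything)
  40.198.176.0/21 (40.198.176.0 - 40.198.183.255)
Total matching entries: 2.

2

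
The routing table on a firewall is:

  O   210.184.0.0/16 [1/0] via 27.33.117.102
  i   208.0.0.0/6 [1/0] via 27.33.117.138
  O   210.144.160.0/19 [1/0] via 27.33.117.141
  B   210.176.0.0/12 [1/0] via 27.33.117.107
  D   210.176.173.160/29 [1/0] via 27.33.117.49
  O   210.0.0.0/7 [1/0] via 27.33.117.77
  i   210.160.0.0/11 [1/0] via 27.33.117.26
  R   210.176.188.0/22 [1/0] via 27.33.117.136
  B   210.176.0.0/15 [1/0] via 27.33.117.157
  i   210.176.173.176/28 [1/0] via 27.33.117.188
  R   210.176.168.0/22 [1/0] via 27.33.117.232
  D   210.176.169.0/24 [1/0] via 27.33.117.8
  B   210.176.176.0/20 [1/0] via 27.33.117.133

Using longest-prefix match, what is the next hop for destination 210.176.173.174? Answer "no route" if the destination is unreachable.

27.33.117.157

Routes whose prefix contains 210.176.173.174:
  208.0.0.0/6 (208.0.0.0 - 211.255.255.255) -> 27.33.117.138
  210.0.0.0/7 (210.0.0.0 - 211.255.255.255) -> 27.33.117.77
  210.160.0.0/11 (210.160.0.0 - 210.191.255.255) -> 27.33.117.26
  210.176.0.0/12 (210.176.0.0 - 210.191.255.255) -> 27.33.117.107
  210.176.0.0/15 (210.176.0.0 - 210.177.255.255) -> 27.33.117.157
More-specific entries that do NOT match:
  210.176.173.160/29 (210.176.173.160 - 210.176.173.167) does not contain 210.176.173.174
  210.176.173.176/28 (210.176.173.176 - 210.176.173.191) does not contain 210.176.173.174
  210.176.169.0/24 (210.176.169.0 - 210.176.169.255) does not contain 210.176.173.174
  210.176.188.0/22 (210.176.188.0 - 210.176.191.255) does not contain 210.176.173.174
  210.176.168.0/22 (210.176.168.0 - 210.176.171.255) does not contain 210.176.173.174
  210.176.176.0/20 (210.176.176.0 - 210.176.191.255) does not contain 210.176.173.174
  210.144.160.0/19 (210.144.160.0 - 210.144.191.255) does not contain 210.176.173.174
  210.184.0.0/16 (210.184.0.0 - 210.184.255.255) does not contain 210.176.173.174
Longest matching prefix is /15 -> next hop 27.33.117.157.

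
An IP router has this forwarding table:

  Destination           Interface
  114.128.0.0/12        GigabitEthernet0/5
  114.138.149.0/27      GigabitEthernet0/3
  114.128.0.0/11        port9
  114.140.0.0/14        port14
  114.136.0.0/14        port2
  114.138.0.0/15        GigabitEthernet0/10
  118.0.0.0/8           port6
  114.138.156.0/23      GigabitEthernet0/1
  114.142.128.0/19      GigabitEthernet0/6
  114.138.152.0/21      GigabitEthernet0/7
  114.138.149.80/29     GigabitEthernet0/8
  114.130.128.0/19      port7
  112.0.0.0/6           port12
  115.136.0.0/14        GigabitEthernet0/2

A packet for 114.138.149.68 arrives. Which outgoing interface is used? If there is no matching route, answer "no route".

GigabitEthernet0/10

Routes whose prefix contains 114.138.149.68:
  112.0.0.0/6 (112.0.0.0 - 115.255.255.255) -> port12
  114.128.0.0/11 (114.128.0.0 - 114.159.255.255) -> port9
  114.128.0.0/12 (114.128.0.0 - 114.143.255.255) -> GigabitEthernet0/5
  114.136.0.0/14 (114.136.0.0 - 114.139.255.255) -> port2
  114.138.0.0/15 (114.138.0.0 - 114.139.255.255) -> GigabitEthernet0/10
More-specific entries that do NOT match:
  114.138.149.80/29 (114.138.149.80 - 114.138.149.87) does not contain 114.138.149.68
  114.138.149.0/27 (114.138.149.0 - 114.138.149.31) does not contain 114.138.149.68
  114.138.156.0/23 (114.138.156.0 - 114.138.157.255) does not contain 114.138.149.68
  114.138.152.0/21 (114.138.152.0 - 114.138.159.255) does not contain 114.138.149.68
  114.142.128.0/19 (114.142.128.0 - 114.142.159.255) does not contain 114.138.149.68
  114.130.128.0/19 (114.130.128.0 - 114.130.159.255) does not contain 114.138.149.68
Longest matching prefix is /15 -> interface GigabitEthernet0/10.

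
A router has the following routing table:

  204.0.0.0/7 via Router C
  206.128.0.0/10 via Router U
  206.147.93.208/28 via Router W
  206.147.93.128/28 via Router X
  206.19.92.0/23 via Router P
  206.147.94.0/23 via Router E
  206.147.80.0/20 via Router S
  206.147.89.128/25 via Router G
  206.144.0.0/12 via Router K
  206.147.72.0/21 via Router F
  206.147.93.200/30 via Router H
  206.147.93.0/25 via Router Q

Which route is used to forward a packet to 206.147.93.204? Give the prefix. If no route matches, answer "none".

Entries matching 206.147.93.204:
  206.128.0.0/10 (206.128.0.0 - 206.191.255.255)
  206.144.0.0/12 (206.144.0.0 - 206.159.255.255)
  206.147.80.0/20 (206.147.80.0 - 206.147.95.255)
Most specific is 206.147.80.0/20.

206.147.80.0/20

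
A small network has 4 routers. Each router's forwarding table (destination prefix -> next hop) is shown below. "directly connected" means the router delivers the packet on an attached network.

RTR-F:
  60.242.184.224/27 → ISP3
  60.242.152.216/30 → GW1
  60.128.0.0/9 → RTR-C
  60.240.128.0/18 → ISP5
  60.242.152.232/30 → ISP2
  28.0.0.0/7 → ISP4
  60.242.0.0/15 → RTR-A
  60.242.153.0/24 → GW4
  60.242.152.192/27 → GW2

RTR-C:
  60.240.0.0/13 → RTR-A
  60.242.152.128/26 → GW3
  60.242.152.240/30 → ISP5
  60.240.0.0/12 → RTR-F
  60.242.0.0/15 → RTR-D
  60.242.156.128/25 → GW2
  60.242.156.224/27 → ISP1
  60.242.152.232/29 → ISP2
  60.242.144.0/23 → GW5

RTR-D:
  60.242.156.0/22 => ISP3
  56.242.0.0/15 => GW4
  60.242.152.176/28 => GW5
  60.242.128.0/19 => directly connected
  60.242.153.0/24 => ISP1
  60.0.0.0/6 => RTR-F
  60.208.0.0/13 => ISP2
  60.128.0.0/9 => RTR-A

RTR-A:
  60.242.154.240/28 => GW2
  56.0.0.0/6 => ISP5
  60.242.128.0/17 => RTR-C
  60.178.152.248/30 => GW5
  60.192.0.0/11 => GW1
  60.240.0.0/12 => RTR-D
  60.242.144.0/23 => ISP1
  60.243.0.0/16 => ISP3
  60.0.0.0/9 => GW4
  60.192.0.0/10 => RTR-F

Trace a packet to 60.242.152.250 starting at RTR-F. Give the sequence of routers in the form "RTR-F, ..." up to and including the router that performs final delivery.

RTR-F, RTR-A, RTR-C, RTR-D

At RTR-F: longest match for 60.242.152.250 is 60.242.0.0/15 -> RTR-A
At RTR-A: longest match for 60.242.152.250 is 60.242.128.0/17 -> RTR-C
At RTR-C: longest match for 60.242.152.250 is 60.242.0.0/15 -> RTR-D
At RTR-D: longest match for 60.242.152.250 is 60.242.128.0/19 -> directly connected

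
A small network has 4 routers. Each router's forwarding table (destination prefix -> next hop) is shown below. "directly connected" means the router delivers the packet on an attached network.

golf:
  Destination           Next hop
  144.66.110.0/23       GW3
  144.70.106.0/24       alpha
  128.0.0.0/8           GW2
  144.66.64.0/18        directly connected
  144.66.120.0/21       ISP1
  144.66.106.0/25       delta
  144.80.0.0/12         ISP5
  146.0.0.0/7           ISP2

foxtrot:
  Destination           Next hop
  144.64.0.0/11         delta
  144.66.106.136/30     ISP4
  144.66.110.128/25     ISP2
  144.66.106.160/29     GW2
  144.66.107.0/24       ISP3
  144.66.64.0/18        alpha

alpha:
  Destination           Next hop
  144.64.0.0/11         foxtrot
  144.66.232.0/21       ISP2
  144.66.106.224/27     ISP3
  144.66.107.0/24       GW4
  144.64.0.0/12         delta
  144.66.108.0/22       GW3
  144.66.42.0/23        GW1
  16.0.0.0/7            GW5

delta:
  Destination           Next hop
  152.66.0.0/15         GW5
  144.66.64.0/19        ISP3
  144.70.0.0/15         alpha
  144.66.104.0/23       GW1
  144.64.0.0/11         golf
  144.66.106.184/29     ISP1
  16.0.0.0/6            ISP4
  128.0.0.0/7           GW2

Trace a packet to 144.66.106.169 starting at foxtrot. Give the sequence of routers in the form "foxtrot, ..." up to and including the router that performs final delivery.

At foxtrot: longest match for 144.66.106.169 is 144.66.64.0/18 -> alpha
At alpha: longest match for 144.66.106.169 is 144.64.0.0/12 -> delta
At delta: longest match for 144.66.106.169 is 144.64.0.0/11 -> golf
At golf: longest match for 144.66.106.169 is 144.66.64.0/18 -> directly connected

foxtrot, alpha, delta, golf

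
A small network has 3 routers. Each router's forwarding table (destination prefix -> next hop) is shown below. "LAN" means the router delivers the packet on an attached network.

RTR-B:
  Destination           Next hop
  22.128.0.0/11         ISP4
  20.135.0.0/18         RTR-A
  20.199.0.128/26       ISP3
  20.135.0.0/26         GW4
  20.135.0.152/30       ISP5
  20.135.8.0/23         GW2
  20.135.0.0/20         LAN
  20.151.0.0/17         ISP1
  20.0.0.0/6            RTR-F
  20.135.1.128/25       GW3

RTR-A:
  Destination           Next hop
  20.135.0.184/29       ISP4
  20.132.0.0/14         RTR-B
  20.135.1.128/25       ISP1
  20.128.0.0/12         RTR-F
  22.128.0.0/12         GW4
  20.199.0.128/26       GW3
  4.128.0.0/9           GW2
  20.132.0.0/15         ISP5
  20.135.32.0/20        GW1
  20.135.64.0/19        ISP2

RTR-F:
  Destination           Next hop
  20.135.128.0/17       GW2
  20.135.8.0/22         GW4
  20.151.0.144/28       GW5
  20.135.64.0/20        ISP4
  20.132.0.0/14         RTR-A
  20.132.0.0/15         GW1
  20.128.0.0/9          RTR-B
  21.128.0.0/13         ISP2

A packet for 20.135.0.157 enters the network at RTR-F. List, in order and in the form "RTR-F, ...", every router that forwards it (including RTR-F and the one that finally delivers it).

At RTR-F: longest match for 20.135.0.157 is 20.132.0.0/14 -> RTR-A
At RTR-A: longest match for 20.135.0.157 is 20.132.0.0/14 -> RTR-B
At RTR-B: longest match for 20.135.0.157 is 20.135.0.0/20 -> LAN

RTR-F, RTR-A, RTR-B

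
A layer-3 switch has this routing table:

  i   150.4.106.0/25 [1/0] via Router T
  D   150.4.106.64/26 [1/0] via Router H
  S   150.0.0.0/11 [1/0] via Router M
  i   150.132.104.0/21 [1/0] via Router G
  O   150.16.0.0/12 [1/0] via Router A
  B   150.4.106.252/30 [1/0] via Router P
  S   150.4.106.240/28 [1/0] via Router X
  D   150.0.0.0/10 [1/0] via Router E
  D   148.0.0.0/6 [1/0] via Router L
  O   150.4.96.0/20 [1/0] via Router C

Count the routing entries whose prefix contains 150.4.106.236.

4

Prefixes containing 150.4.106.236:
  148.0.0.0/6 (148.0.0.0 - 151.255.255.255)
  150.0.0.0/10 (150.0.0.0 - 150.63.255.255)
  150.0.0.0/11 (150.0.0.0 - 150.31.255.255)
  150.4.96.0/20 (150.4.96.0 - 150.4.111.255)
Total matching entries: 4.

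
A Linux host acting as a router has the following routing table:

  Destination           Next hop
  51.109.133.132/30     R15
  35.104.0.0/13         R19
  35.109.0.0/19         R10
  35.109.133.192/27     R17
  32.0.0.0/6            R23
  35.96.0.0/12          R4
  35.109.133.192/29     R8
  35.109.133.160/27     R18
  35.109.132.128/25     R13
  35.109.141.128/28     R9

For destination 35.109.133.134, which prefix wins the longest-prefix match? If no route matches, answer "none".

35.104.0.0/13

Entries matching 35.109.133.134:
  32.0.0.0/6 (32.0.0.0 - 35.255.255.255)
  35.96.0.0/12 (35.96.0.0 - 35.111.255.255)
  35.104.0.0/13 (35.104.0.0 - 35.111.255.255)
Most specific is 35.104.0.0/13.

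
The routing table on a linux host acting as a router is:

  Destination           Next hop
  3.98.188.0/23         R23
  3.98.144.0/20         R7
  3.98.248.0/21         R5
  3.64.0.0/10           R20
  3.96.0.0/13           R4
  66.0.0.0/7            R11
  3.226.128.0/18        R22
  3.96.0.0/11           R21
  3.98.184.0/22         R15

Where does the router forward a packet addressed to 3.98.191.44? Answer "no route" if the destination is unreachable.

Routes whose prefix contains 3.98.191.44:
  3.64.0.0/10 (3.64.0.0 - 3.127.255.255) -> R20
  3.96.0.0/11 (3.96.0.0 - 3.127.255.255) -> R21
  3.96.0.0/13 (3.96.0.0 - 3.103.255.255) -> R4
More-specific entries that do NOT match:
  3.98.188.0/23 (3.98.188.0 - 3.98.189.255) does not contain 3.98.191.44
  3.98.184.0/22 (3.98.184.0 - 3.98.187.255) does not contain 3.98.191.44
  3.98.248.0/21 (3.98.248.0 - 3.98.255.255) does not contain 3.98.191.44
  3.98.144.0/20 (3.98.144.0 - 3.98.159.255) does not contain 3.98.191.44
  3.226.128.0/18 (3.226.128.0 - 3.226.191.255) does not contain 3.98.191.44
Longest matching prefix is /13 -> next hop R4.

R4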